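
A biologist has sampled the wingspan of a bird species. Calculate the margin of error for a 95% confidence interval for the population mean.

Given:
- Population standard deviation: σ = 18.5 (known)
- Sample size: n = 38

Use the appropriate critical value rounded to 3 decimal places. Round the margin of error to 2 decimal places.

The population standard deviation σ is known, so use the z-interval margin of error formula.

For 95% confidence, z* = 1.96 (from standard normal table)

Margin of error formula for z-interval: E = z* × σ/√n

E = 1.96 × 18.5/√38
  = 1.96 × 3.001096
  = 5.8821

Rounded to 2 decimal places:

5.88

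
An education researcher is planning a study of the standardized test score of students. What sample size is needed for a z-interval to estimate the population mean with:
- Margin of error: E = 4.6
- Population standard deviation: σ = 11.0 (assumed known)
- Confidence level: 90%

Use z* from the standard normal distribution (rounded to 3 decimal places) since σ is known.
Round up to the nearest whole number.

Using z* since population σ is known (z-interval formula).

For 90% confidence, z* = 1.645 (from standard normal table)

Sample size formula for z-interval: n = (z*σ/E)²

n = (1.645 × 11.0 / 4.6)²
  = (3.933696)²
  = 15.4740

Round up to the nearest whole number: n = 16

16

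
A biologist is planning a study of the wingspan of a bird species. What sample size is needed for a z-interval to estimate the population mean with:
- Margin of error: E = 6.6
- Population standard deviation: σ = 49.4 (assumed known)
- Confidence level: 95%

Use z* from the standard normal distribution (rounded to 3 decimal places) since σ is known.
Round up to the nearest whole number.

Using z* since population σ is known (z-interval formula).

For 95% confidence, z* = 1.96 (from standard normal table)

Sample size formula for z-interval: n = (z*σ/E)²

n = (1.96 × 49.4 / 6.6)²
  = (14.670303)²
  = 215.2178

Round up to the nearest whole number: n = 216

216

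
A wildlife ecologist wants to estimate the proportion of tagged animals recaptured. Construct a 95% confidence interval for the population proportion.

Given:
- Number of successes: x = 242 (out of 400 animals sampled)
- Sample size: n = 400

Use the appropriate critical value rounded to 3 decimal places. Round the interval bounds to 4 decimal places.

Sample proportion: p̂ = 242/400 = 0.605000

Check conditions for normal approximation:
  np̂ = 242 ≥ 10 ✓
  n(1-p̂) = 158 ≥ 10 ✓

The sample is large enough, so use a z-interval (normal approximation) for the proportion.

For 95% confidence, z* = 1.96 (from standard normal table)

Standard error: SE = √(p̂(1-p̂)/n) = √(0.605000×0.395000/400) = 0.02444253

Margin of error: E = z* × SE = 1.96 × 0.02444253 = 0.047907

Z-interval: p̂ ± E = 0.605000 ± 0.047907 = (0.557093, 0.652907)

Rounded to 4 decimal places:

(0.5571, 0.6529)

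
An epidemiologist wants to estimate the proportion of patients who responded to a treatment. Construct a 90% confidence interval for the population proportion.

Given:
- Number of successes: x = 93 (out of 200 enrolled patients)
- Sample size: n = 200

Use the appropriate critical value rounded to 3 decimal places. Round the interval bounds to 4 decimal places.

Sample proportion: p̂ = 93/200 = 0.465000

Check conditions for normal approximation:
  np̂ = 93 ≥ 10 ✓
  n(1-p̂) = 107 ≥ 10 ✓

The sample is large enough, so use a z-interval (normal approximation) for the proportion.

For 90% confidence, z* = 1.645 (from standard normal table)

Standard error: SE = √(p̂(1-p̂)/n) = √(0.465000×0.535000/200) = 0.03526861

Margin of error: E = z* × SE = 1.645 × 0.03526861 = 0.058017

Z-interval: p̂ ± E = 0.465000 ± 0.058017 = (0.406983, 0.523017)

Rounded to 4 decimal places:

(0.4070, 0.5230)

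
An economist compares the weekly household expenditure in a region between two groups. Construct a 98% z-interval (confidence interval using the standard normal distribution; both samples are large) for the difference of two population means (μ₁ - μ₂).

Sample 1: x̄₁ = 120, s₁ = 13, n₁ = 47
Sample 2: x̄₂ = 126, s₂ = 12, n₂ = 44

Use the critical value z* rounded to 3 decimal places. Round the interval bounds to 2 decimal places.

Both samples are large (n₁ = 47 ≥ 30, n₂ = 44 ≥ 30), so a z-interval for the difference of means applies.

Point estimate: x̄₁ - x̄₂ = 120 - 126 = -6

Standard error: SE = √(s₁²/n₁ + s₂²/n₂)
= √(13²/47 + 12²/44)
= √(3.595745 + 3.272727)
= 2.620777

For 98% confidence, z* = 2.326 (from standard normal table)
Margin of error: E = z* × SE = 2.326 × 2.620777 = 6.0959

Z-interval: (x̄₁ - x̄₂) ± E = -6 ± 6.0959 = (-12.0959, 0.0959)

Rounded to 2 decimal places:

(-12.10, 0.10)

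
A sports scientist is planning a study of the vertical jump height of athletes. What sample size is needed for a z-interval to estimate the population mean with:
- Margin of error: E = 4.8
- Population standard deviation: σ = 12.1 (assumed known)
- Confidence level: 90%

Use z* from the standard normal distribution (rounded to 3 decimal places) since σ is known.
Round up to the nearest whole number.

Using z* since population σ is known (z-interval formula).

For 90% confidence, z* = 1.645 (from standard normal table)

Sample size formula for z-interval: n = (z*σ/E)²

n = (1.645 × 12.1 / 4.8)²
  = (4.146771)²
  = 17.1957

Round up to the nearest whole number: n = 18

18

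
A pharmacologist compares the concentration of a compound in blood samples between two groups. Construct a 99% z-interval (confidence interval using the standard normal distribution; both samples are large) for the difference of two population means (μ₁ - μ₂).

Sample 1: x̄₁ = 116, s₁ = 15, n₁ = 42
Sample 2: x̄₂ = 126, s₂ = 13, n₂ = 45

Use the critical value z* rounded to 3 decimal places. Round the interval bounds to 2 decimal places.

Both samples are large (n₁ = 42 ≥ 30, n₂ = 45 ≥ 30), so a z-interval for the difference of means applies.

Point estimate: x̄₁ - x̄₂ = 116 - 126 = -10

Standard error: SE = √(s₁²/n₁ + s₂²/n₂)
= √(15²/42 + 13²/45)
= √(5.357143 + 3.755556)
= 3.018725

For 99% confidence, z* = 2.576 (from standard normal table)
Margin of error: E = z* × SE = 2.576 × 3.018725 = 7.7762

Z-interval: (x̄₁ - x̄₂) ± E = -10 ± 7.7762 = (-17.7762, -2.2238)

Rounded to 2 decimal places:

(-17.78, -2.22)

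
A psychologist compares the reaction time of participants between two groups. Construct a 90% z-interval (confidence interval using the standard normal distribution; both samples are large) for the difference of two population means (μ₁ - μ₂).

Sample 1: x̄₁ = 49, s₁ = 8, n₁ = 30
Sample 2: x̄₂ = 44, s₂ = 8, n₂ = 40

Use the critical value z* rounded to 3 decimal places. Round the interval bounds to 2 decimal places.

Both samples are large (n₁ = 30 ≥ 30, n₂ = 40 ≥ 30), so a z-interval for the difference of means applies.

Point estimate: x̄₁ - x̄₂ = 49 - 44 = 5

Standard error: SE = √(s₁²/n₁ + s₂²/n₂)
= √(8²/30 + 8²/40)
= √(2.133333 + 1.600000)
= 1.932184

For 90% confidence, z* = 1.645 (from standard normal table)
Margin of error: E = z* × SE = 1.645 × 1.932184 = 3.1784

Z-interval: (x̄₁ - x̄₂) ± E = 5 ± 3.1784 = (1.8216, 8.1784)

Rounded to 2 decimal places:

(1.82, 8.18)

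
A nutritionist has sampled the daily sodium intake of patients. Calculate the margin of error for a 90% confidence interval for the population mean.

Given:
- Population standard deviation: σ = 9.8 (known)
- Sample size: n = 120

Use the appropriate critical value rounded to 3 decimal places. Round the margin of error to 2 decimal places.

The population standard deviation σ is known, so use the z-interval margin of error formula.

For 90% confidence, z* = 1.645 (from standard normal table)

Margin of error formula for z-interval: E = z* × σ/√n

E = 1.645 × 9.8/√120
  = 1.645 × 0.894614
  = 1.4716

Rounded to 2 decimal places:

1.47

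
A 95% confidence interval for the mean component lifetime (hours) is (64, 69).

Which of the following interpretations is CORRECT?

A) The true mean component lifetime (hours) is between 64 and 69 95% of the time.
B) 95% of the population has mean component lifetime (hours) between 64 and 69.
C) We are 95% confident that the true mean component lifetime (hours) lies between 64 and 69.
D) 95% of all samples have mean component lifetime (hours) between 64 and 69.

A confidence interval represents our confidence in the procedure, not a probability statement about the parameter.

Key concept: If we repeated this sampling process many times and computed a 95% CI each time, about 95% of those intervals would contain the true population parameter.

For this specific interval (64, 69):
- Midpoint (point estimate): 66.5
- Margin of error: 2.5

The correct interpretation is the one stating confidence that the true parameter lies in the interval — option C.

C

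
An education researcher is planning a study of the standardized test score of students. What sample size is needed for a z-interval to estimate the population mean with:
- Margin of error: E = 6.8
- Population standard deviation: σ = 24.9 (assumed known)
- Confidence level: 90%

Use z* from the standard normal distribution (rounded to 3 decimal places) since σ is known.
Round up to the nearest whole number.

Using z* since population σ is known (z-interval formula).

For 90% confidence, z* = 1.645 (from standard normal table)

Sample size formula for z-interval: n = (z*σ/E)²

n = (1.645 × 24.9 / 6.8)²
  = (6.023603)²
  = 36.2838

Round up to the nearest whole number: n = 37

37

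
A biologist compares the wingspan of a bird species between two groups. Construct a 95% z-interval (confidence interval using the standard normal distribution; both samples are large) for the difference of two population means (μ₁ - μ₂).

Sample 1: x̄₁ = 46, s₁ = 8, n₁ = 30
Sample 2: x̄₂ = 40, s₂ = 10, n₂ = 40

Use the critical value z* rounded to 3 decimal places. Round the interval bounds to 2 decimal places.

Both samples are large (n₁ = 30 ≥ 30, n₂ = 40 ≥ 30), so a z-interval for the difference of means applies.

Point estimate: x̄₁ - x̄₂ = 46 - 40 = 6

Standard error: SE = √(s₁²/n₁ + s₂²/n₂)
= √(8²/30 + 10²/40)
= √(2.133333 + 2.500000)
= 2.152518

For 95% confidence, z* = 1.96 (from standard normal table)
Margin of error: E = z* × SE = 1.96 × 2.152518 = 4.2189

Z-interval: (x̄₁ - x̄₂) ± E = 6 ± 4.2189 = (1.7811, 10.2189)

Rounded to 2 decimal places:

(1.78, 10.22)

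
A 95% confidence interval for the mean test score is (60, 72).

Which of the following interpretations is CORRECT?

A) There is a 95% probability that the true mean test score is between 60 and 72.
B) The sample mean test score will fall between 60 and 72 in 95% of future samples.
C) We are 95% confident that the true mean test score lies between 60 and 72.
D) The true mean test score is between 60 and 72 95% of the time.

A confidence interval represents our confidence in the procedure, not a probability statement about the parameter.

Key concept: If we repeated this sampling process many times and computed a 95% CI each time, about 95% of those intervals would contain the true population parameter.

For this specific interval (60, 72):
- Midpoint (point estimate): 66
- Margin of error: 6

The correct interpretation is the one stating confidence that the true parameter lies in the interval — option C.

C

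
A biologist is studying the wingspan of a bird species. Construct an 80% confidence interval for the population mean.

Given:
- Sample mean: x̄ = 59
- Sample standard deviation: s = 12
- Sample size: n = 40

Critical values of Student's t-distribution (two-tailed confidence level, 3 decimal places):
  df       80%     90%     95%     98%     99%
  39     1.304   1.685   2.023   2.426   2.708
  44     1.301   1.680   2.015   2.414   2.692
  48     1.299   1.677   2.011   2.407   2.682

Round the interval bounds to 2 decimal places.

The population standard deviation σ is unknown (only the sample standard deviation s is given), so use a t-interval with df = n - 1 = 40 - 1 = 39.

For 80% confidence with df = 39, t* = 1.304 (from t-table)

Standard error: SE = s/√n = 12/√40 = 1.897367

Margin of error: E = t* × SE = 1.304 × 1.897367 = 2.4742

T-interval: x̄ ± E = 59 ± 2.4742 = (56.5258, 61.4742)

Rounded to 2 decimal places:

(56.53, 61.47)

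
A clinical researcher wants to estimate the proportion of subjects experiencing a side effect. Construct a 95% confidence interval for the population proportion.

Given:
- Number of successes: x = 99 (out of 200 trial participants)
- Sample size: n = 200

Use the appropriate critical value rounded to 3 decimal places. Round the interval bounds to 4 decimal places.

Sample proportion: p̂ = 99/200 = 0.495000

Check conditions for normal approximation:
  np̂ = 99 ≥ 10 ✓
  n(1-p̂) = 101 ≥ 10 ✓

The sample is large enough, so use a z-interval (normal approximation) for the proportion.

For 95% confidence, z* = 1.96 (from standard normal table)

Standard error: SE = √(p̂(1-p̂)/n) = √(0.495000×0.505000/200) = 0.03535357

Margin of error: E = z* × SE = 1.96 × 0.03535357 = 0.069293

Z-interval: p̂ ± E = 0.495000 ± 0.069293 = (0.425707, 0.564293)

Rounded to 4 decimal places:

(0.4257, 0.5643)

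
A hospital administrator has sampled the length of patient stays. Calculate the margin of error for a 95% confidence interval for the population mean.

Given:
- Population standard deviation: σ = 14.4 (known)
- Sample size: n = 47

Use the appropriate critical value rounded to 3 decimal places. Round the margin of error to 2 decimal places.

The population standard deviation σ is known, so use the z-interval margin of error formula.

For 95% confidence, z* = 1.96 (from standard normal table)

Margin of error formula for z-interval: E = z* × σ/√n

E = 1.96 × 14.4/√47
  = 1.96 × 2.100456
  = 4.1169

Rounded to 2 decimal places:

4.12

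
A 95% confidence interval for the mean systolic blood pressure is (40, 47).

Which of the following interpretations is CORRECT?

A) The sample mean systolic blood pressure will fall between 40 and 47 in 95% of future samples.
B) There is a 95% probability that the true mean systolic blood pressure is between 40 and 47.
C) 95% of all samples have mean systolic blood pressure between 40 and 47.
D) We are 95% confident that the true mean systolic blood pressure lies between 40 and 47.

A confidence interval represents our confidence in the procedure, not a probability statement about the parameter.

Key concept: If we repeated this sampling process many times and computed a 95% CI each time, about 95% of those intervals would contain the true population parameter.

For this specific interval (40, 47):
- Midpoint (point estimate): 43.5
- Margin of error: 3.5

The correct interpretation is the one stating confidence that the true parameter lies in the interval — option D.

D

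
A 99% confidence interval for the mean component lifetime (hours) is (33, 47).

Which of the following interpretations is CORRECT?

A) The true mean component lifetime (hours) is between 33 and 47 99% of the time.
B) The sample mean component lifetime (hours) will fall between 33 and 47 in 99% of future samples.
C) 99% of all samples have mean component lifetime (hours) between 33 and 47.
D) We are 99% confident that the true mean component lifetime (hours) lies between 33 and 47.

A confidence interval represents our confidence in the procedure, not a probability statement about the parameter.

Key concept: If we repeated this sampling process many times and computed a 99% CI each time, about 99% of those intervals would contain the true population parameter.

For this specific interval (33, 47):
- Midpoint (point estimate): 40
- Margin of error: 7

The correct interpretation is the one stating confidence that the true parameter lies in the interval — option D.

D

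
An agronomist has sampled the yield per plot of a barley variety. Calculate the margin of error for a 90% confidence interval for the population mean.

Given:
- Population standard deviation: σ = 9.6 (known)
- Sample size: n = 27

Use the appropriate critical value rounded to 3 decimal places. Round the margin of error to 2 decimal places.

The population standard deviation σ is known, so use the z-interval margin of error formula.

For 90% confidence, z* = 1.645 (from standard normal table)

Margin of error formula for z-interval: E = z* × σ/√n

E = 1.645 × 9.6/√27
  = 1.645 × 1.847521
  = 3.0392

Rounded to 2 decimal places:

3.04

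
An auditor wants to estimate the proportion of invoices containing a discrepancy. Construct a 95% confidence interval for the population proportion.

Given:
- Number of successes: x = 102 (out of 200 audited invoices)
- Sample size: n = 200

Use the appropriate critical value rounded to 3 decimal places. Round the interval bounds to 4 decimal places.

Sample proportion: p̂ = 102/200 = 0.510000

Check conditions for normal approximation:
  np̂ = 102 ≥ 10 ✓
  n(1-p̂) = 98 ≥ 10 ✓

The sample is large enough, so use a z-interval (normal approximation) for the proportion.

For 95% confidence, z* = 1.96 (from standard normal table)

Standard error: SE = √(p̂(1-p̂)/n) = √(0.510000×0.490000/200) = 0.03534827

Margin of error: E = z* × SE = 1.96 × 0.03534827 = 0.069283

Z-interval: p̂ ± E = 0.510000 ± 0.069283 = (0.440717, 0.579283)

Rounded to 4 decimal places:

(0.4407, 0.5793)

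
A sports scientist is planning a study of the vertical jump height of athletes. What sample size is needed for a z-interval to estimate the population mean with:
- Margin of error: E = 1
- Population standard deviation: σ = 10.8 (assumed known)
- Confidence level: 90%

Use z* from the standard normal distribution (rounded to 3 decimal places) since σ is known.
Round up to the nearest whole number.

Using z* since population σ is known (z-interval formula).

For 90% confidence, z* = 1.645 (from standard normal table)

Sample size formula for z-interval: n = (z*σ/E)²

n = (1.645 × 10.8 / 1)²
  = (17.766000)²
  = 315.6308

Round up to the nearest whole number: n = 316

316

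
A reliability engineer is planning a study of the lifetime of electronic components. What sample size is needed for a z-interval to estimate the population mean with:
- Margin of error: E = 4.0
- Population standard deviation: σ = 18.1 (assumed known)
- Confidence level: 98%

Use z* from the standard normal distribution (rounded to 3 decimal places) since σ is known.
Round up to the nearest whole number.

Using z* since population σ is known (z-interval formula).

For 98% confidence, z* = 2.326 (from standard normal table)

Sample size formula for z-interval: n = (z*σ/E)²

n = (2.326 × 18.1 / 4.0)²
  = (10.525150)²
  = 110.7788

Round up to the nearest whole number: n = 111

111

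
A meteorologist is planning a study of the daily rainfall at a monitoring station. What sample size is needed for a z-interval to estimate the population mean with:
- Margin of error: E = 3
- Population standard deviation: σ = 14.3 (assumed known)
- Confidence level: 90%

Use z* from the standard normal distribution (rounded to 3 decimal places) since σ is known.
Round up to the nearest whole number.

Using z* since population σ is known (z-interval formula).

For 90% confidence, z* = 1.645 (from standard normal table)

Sample size formula for z-interval: n = (z*σ/E)²

n = (1.645 × 14.3 / 3)²
  = (7.841167)²
  = 61.4839

Round up to the nearest whole number: n = 62

62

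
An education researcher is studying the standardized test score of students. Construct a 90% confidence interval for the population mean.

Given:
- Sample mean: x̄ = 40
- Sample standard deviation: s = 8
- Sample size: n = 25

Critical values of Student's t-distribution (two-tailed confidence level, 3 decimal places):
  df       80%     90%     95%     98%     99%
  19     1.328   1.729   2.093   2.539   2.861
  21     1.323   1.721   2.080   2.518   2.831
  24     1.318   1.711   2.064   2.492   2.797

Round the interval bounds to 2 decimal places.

The population standard deviation σ is unknown (only the sample standard deviation s is given), so use a t-interval with df = n - 1 = 25 - 1 = 24.

For 90% confidence with df = 24, t* = 1.711 (from t-table)

Standard error: SE = s/√n = 8/√25 = 1.600000

Margin of error: E = t* × SE = 1.711 × 1.600000 = 2.7376

T-interval: x̄ ± E = 40 ± 2.7376 = (37.2624, 42.7376)

Rounded to 2 decimal places:

(37.26, 42.74)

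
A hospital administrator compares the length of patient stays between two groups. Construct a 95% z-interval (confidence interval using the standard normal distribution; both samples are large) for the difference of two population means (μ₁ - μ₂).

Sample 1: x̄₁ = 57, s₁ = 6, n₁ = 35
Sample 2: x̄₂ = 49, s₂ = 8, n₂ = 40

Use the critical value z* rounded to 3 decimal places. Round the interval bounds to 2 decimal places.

Both samples are large (n₁ = 35 ≥ 30, n₂ = 40 ≥ 30), so a z-interval for the difference of means applies.

Point estimate: x̄₁ - x̄₂ = 57 - 49 = 8

Standard error: SE = √(s₁²/n₁ + s₂²/n₂)
= √(6²/35 + 8²/40)
= √(1.028571 + 1.600000)
= 1.621287

For 95% confidence, z* = 1.96 (from standard normal table)
Margin of error: E = z* × SE = 1.96 × 1.621287 = 3.1777

Z-interval: (x̄₁ - x̄₂) ± E = 8 ± 3.1777 = (4.8223, 11.1777)

Rounded to 2 decimal places:

(4.82, 11.18)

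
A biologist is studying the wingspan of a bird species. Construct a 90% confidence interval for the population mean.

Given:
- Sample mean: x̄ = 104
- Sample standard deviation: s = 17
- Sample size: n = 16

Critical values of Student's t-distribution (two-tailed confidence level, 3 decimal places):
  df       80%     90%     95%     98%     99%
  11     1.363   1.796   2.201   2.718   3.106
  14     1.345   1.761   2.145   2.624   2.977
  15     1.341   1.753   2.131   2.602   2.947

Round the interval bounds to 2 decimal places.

The population standard deviation σ is unknown (only the sample standard deviation s is given), so use a t-interval with df = n - 1 = 16 - 1 = 15.

For 90% confidence with df = 15, t* = 1.753 (from t-table)

Standard error: SE = s/√n = 17/√16 = 4.250000

Margin of error: E = t* × SE = 1.753 × 4.250000 = 7.4502

T-interval: x̄ ± E = 104 ± 7.4502 = (96.5498, 111.4502)

Rounded to 2 decimal places:

(96.55, 111.45)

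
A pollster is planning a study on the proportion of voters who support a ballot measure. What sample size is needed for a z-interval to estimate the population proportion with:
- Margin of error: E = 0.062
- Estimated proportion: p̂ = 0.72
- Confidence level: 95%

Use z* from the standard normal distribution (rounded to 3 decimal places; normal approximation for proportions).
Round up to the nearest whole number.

Using z* for proportion z-interval (normal approximation).

For 95% confidence, z* = 1.96 (from standard normal table)

Sample size formula for proportion z-interval: n = z*²p̂(1-p̂)/E²

n = 1.96² × 0.72 × 0.28 / 0.062²
  = 3.8416 × 0.2016 / 0.003844
  = 201.4741

Round up to the nearest whole number: n = 202

202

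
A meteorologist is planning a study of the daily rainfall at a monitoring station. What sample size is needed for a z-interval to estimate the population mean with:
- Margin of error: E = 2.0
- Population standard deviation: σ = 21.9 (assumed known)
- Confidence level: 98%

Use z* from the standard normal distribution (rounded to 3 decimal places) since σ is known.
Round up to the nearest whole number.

Using z* since population σ is known (z-interval formula).

For 98% confidence, z* = 2.326 (from standard normal table)

Sample size formula for z-interval: n = (z*σ/E)²

n = (2.326 × 21.9 / 2.0)²
  = (25.469700)²
  = 648.7056

Round up to the nearest whole number: n = 649

649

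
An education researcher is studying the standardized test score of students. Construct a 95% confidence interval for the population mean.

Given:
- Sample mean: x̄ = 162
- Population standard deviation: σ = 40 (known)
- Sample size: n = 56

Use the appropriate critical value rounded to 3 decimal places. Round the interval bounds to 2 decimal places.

The population standard deviation σ is known, so use a z-interval (standard normal critical value).

For 95% confidence, z* = 1.96 (from standard normal table)

Standard error: SE = σ/√n = 40/√56 = 5.345225

Margin of error: E = z* × SE = 1.96 × 5.345225 = 10.4766

Z-interval: x̄ ± E = 162 ± 10.4766 = (151.5234, 172.4766)

Rounded to 2 decimal places:

(151.52, 172.48)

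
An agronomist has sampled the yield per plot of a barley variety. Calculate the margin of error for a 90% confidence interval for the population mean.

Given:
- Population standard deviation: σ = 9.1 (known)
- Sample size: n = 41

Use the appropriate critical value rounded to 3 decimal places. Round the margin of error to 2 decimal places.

The population standard deviation σ is known, so use the z-interval margin of error formula.

For 90% confidence, z* = 1.645 (from standard normal table)

Margin of error formula for z-interval: E = z* × σ/√n

E = 1.645 × 9.1/√41
  = 1.645 × 1.421181
  = 2.3378

Rounded to 2 decimal places:

2.34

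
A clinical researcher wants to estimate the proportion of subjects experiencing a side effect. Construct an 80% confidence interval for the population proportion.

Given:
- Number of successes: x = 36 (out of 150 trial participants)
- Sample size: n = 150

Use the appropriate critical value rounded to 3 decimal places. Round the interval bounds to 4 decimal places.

Sample proportion: p̂ = 36/150 = 0.240000

Check conditions for normal approximation:
  np̂ = 36 ≥ 10 ✓
  n(1-p̂) = 114 ≥ 10 ✓

The sample is large enough, so use a z-interval (normal approximation) for the proportion.

For 80% confidence, z* = 1.282 (from standard normal table)

Standard error: SE = √(p̂(1-p̂)/n) = √(0.240000×0.760000/150) = 0.03487119

Margin of error: E = z* × SE = 1.282 × 0.03487119 = 0.044705

Z-interval: p̂ ± E = 0.240000 ± 0.044705 = (0.195295, 0.284705)

Rounded to 4 decimal places:

(0.1953, 0.2847)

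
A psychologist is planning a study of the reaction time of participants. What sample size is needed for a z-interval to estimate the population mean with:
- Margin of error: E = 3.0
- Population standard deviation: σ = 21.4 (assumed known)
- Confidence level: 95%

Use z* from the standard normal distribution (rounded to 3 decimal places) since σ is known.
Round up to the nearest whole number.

Using z* since population σ is known (z-interval formula).

For 95% confidence, z* = 1.96 (from standard normal table)

Sample size formula for z-interval: n = (z*σ/E)²

n = (1.96 × 21.4 / 3.0)²
  = (13.981333)²
  = 195.4777

Round up to the nearest whole number: n = 196

196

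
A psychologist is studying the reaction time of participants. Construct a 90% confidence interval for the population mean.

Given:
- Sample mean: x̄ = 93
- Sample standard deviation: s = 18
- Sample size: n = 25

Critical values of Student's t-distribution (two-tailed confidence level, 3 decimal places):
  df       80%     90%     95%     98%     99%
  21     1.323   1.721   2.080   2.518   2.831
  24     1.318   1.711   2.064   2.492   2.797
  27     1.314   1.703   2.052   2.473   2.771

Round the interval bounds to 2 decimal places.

The population standard deviation σ is unknown (only the sample standard deviation s is given), so use a t-interval with df = n - 1 = 25 - 1 = 24.

For 90% confidence with df = 24, t* = 1.711 (from t-table)

Standard error: SE = s/√n = 18/√25 = 3.600000

Margin of error: E = t* × SE = 1.711 × 3.600000 = 6.1596

T-interval: x̄ ± E = 93 ± 6.1596 = (86.8404, 99.1596)

Rounded to 2 decimal places:

(86.84, 99.16)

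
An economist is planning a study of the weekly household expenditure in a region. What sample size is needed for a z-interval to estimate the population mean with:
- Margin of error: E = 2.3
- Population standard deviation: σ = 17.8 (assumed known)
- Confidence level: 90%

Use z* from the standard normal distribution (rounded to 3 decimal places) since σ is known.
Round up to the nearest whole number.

Using z* since population σ is known (z-interval formula).

For 90% confidence, z* = 1.645 (from standard normal table)

Sample size formula for z-interval: n = (z*σ/E)²

n = (1.645 × 17.8 / 2.3)²
  = (12.730870)²
  = 162.0750

Round up to the nearest whole number: n = 163

163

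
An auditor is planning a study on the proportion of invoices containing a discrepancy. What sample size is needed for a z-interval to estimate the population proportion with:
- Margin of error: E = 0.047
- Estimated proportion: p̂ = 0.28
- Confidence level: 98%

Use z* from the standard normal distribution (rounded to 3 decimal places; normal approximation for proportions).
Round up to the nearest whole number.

Using z* for proportion z-interval (normal approximation).

For 98% confidence, z* = 2.326 (from standard normal table)

Sample size formula for proportion z-interval: n = z*²p̂(1-p̂)/E²

n = 2.326² × 0.28 × 0.72 / 0.047²
  = 5.410276 × 0.2016 / 0.002209
  = 493.7581

Round up to the nearest whole number: n = 494

494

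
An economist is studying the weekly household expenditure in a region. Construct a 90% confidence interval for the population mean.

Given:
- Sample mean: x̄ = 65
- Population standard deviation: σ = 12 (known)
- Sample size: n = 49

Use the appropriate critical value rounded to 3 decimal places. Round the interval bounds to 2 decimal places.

The population standard deviation σ is known, so use a z-interval (standard normal critical value).

For 90% confidence, z* = 1.645 (from standard normal table)

Standard error: SE = σ/√n = 12/√49 = 1.714286

Margin of error: E = z* × SE = 1.645 × 1.714286 = 2.8200

Z-interval: x̄ ± E = 65 ± 2.8200 = (62.1800, 67.8200)

Rounded to 2 decimal places:

(62.18, 67.82)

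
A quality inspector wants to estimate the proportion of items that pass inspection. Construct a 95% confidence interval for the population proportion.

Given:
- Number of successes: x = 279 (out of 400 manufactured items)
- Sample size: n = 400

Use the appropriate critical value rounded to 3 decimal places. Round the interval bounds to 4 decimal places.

Sample proportion: p̂ = 279/400 = 0.697500

Check conditions for normal approximation:
  np̂ = 279 ≥ 10 ✓
  n(1-p̂) = 121 ≥ 10 ✓

The sample is large enough, so use a z-interval (normal approximation) for the proportion.

For 95% confidence, z* = 1.96 (from standard normal table)

Standard error: SE = √(p̂(1-p̂)/n) = √(0.697500×0.302500/400) = 0.02296703

Margin of error: E = z* × SE = 1.96 × 0.02296703 = 0.045015

Z-interval: p̂ ± E = 0.697500 ± 0.045015 = (0.652485, 0.742515)

Rounded to 4 decimal places:

(0.6525, 0.7425)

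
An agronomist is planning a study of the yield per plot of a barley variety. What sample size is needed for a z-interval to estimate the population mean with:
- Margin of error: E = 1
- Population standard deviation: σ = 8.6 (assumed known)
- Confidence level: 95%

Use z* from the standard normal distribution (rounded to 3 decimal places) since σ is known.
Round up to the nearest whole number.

Using z* since population σ is known (z-interval formula).

For 95% confidence, z* = 1.96 (from standard normal table)

Sample size formula for z-interval: n = (z*σ/E)²

n = (1.96 × 8.6 / 1)²
  = (16.856000)²
  = 284.1247

Round up to the nearest whole number: n = 285

285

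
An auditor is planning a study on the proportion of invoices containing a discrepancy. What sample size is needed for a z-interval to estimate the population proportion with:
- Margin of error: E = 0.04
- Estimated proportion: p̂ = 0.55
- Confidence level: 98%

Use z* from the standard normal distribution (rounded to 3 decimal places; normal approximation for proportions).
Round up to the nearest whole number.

Using z* for proportion z-interval (normal approximation).

For 98% confidence, z* = 2.326 (from standard normal table)

Sample size formula for proportion z-interval: n = z*²p̂(1-p̂)/E²

n = 2.326² × 0.55 × 0.45 / 0.04²
  = 5.410276 × 0.2475 / 0.0016
  = 836.9021

Round up to the nearest whole number: n = 837

837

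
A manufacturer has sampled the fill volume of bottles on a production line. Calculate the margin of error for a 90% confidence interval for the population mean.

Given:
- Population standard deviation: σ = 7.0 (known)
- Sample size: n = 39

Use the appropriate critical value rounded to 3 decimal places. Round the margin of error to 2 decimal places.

The population standard deviation σ is known, so use the z-interval margin of error formula.

For 90% confidence, z* = 1.645 (from standard normal table)

Margin of error formula for z-interval: E = z* × σ/√n

E = 1.645 × 7.0/√39
  = 1.645 × 1.120897
  = 1.8439

Rounded to 2 decimal places:

1.84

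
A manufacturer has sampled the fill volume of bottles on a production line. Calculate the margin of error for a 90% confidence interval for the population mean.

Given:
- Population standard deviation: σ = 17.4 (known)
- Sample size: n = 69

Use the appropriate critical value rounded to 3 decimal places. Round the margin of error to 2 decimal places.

The population standard deviation σ is known, so use the z-interval margin of error formula.

For 90% confidence, z* = 1.645 (from standard normal table)

Margin of error formula for z-interval: E = z* × σ/√n

E = 1.645 × 17.4/√69
  = 1.645 × 2.094714
  = 3.4458

Rounded to 2 decimal places:

3.45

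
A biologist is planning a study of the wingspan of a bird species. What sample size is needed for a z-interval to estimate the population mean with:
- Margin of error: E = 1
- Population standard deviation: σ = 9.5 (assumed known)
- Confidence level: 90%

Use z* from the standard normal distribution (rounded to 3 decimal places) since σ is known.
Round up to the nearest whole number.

Using z* since population σ is known (z-interval formula).

For 90% confidence, z* = 1.645 (from standard normal table)

Sample size formula for z-interval: n = (z*σ/E)²

n = (1.645 × 9.5 / 1)²
  = (15.627500)²
  = 244.2188

Round up to the nearest whole number: n = 245

245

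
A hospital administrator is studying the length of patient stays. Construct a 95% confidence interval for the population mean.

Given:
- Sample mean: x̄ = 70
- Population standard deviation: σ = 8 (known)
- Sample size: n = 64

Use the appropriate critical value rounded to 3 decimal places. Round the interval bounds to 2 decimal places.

The population standard deviation σ is known, so use a z-interval (standard normal critical value).

For 95% confidence, z* = 1.96 (from standard normal table)

Standard error: SE = σ/√n = 8/√64 = 1.000000

Margin of error: E = z* × SE = 1.96 × 1.000000 = 1.9600

Z-interval: x̄ ± E = 70 ± 1.9600 = (68.0400, 71.9600)

Rounded to 2 decimal places:

(68.04, 71.96)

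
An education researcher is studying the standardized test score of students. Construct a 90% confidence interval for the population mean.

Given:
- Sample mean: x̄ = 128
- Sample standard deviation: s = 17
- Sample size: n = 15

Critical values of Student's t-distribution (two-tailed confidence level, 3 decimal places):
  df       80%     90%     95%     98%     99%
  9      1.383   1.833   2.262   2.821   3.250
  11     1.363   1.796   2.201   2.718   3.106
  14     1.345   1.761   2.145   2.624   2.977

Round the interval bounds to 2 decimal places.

The population standard deviation σ is unknown (only the sample standard deviation s is given), so use a t-interval with df = n - 1 = 15 - 1 = 14.

For 90% confidence with df = 14, t* = 1.761 (from t-table)

Standard error: SE = s/√n = 17/√15 = 4.389381

Margin of error: E = t* × SE = 1.761 × 4.389381 = 7.7297

T-interval: x̄ ± E = 128 ± 7.7297 = (120.2703, 135.7297)

Rounded to 2 decimal places:

(120.27, 135.73)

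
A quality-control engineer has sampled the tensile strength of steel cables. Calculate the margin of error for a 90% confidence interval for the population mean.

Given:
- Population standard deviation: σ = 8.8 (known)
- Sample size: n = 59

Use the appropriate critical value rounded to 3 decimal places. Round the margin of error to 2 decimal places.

The population standard deviation σ is known, so use the z-interval margin of error formula.

For 90% confidence, z* = 1.645 (from standard normal table)

Margin of error formula for z-interval: E = z* × σ/√n

E = 1.645 × 8.8/√59
  = 1.645 × 1.145662
  = 1.8846

Rounded to 2 decimal places:

1.88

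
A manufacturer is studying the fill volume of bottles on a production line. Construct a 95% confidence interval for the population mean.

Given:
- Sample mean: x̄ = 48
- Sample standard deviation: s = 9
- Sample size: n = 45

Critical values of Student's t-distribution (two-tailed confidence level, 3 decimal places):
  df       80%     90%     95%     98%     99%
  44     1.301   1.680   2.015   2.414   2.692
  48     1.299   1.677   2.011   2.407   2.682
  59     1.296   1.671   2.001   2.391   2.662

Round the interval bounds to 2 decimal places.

The population standard deviation σ is unknown (only the sample standard deviation s is given), so use a t-interval with df = n - 1 = 45 - 1 = 44.

For 95% confidence with df = 44, t* = 2.015 (from t-table)

Standard error: SE = s/√n = 9/√45 = 1.341641

Margin of error: E = t* × SE = 2.015 × 1.341641 = 2.7034

T-interval: x̄ ± E = 48 ± 2.7034 = (45.2966, 50.7034)

Rounded to 2 decimal places:

(45.30, 50.70)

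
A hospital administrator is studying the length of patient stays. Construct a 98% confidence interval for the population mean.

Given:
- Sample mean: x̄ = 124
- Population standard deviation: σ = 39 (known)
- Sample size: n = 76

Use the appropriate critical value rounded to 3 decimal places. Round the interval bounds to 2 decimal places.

The population standard deviation σ is known, so use a z-interval (standard normal critical value).

For 98% confidence, z* = 2.326 (from standard normal table)

Standard error: SE = σ/√n = 39/√76 = 4.473607

Margin of error: E = z* × SE = 2.326 × 4.473607 = 10.4056

Z-interval: x̄ ± E = 124 ± 10.4056 = (113.5944, 134.4056)

Rounded to 2 decimal places:

(113.59, 134.41)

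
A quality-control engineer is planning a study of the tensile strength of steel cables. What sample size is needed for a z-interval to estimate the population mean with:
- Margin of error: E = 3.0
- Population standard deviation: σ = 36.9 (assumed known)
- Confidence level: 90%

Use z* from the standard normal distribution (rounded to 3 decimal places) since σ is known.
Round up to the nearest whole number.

Using z* since population σ is known (z-interval formula).

For 90% confidence, z* = 1.645 (from standard normal table)

Sample size formula for z-interval: n = (z*σ/E)²

n = (1.645 × 36.9 / 3.0)²
  = (20.233500)²
  = 409.3945

Round up to the nearest whole number: n = 410

410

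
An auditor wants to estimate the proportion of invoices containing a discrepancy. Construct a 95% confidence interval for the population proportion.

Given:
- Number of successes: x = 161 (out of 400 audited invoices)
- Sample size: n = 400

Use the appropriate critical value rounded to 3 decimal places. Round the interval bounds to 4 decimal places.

Sample proportion: p̂ = 161/400 = 0.402500

Check conditions for normal approximation:
  np̂ = 161 ≥ 10 ✓
  n(1-p̂) = 239 ≥ 10 ✓

The sample is large enough, so use a z-interval (normal approximation) for the proportion.

For 95% confidence, z* = 1.96 (from standard normal table)

Standard error: SE = √(p̂(1-p̂)/n) = √(0.402500×0.597500/400) = 0.02452008

Margin of error: E = z* × SE = 1.96 × 0.02452008 = 0.048059

Z-interval: p̂ ± E = 0.402500 ± 0.048059 = (0.354441, 0.450559)

Rounded to 4 decimal places:

(0.3544, 0.4506)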